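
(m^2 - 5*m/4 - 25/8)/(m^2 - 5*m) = (8*m^2 - 10*m - 25)/(8*m*(m - 5))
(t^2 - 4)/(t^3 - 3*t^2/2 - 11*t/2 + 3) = 2*(t - 2)/(2*t^2 - 7*t + 3)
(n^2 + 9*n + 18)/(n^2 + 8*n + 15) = (n + 6)/(n + 5)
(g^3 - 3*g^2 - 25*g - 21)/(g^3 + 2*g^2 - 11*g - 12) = (g^2 - 4*g - 21)/(g^2 + g - 12)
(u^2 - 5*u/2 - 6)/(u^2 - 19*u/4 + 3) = 2*(2*u + 3)/(4*u - 3)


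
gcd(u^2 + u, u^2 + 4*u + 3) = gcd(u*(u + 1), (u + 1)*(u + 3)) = u + 1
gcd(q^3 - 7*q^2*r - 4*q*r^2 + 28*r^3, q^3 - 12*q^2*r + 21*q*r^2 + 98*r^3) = q^2 - 5*q*r - 14*r^2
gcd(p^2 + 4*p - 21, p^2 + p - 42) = p + 7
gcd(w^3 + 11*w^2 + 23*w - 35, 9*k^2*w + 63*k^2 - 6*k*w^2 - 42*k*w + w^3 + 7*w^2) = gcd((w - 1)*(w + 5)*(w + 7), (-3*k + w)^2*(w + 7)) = w + 7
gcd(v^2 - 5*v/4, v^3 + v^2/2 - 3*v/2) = v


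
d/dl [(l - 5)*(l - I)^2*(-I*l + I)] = I*(l - I)*((1 - l)*(l - I) + (5 - l)*(l - I) - 2*(l - 5)*(l - 1))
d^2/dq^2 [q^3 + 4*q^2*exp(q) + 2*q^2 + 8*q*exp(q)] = 4*q^2*exp(q) + 24*q*exp(q) + 6*q + 24*exp(q) + 4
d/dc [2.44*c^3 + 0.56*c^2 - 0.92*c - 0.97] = 7.32*c^2 + 1.12*c - 0.92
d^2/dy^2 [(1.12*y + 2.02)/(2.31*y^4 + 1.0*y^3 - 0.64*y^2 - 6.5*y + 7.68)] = (71.717184*y^7 + 256.97364*y^6 + 136.771152*y^5 + 67.0853759999999*y^4 - 523.922416*y^3 - 607.07184*y^2 - 9.63225599999998*y + 302.368208)/(12.326391*y^12 + 16.0083*y^11 - 3.315312*y^10 - 111.92435*y^9 + 33.772272*y^8 + 145.8312*y^7 + 272.405684*y^6 - 602.6196*y^5 + 37.545216*y^4 + 94.015*y^3 + 860.193792*y^2 - 1150.1568*y + 452.984832)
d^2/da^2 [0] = 0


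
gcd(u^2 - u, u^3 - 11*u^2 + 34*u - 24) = u - 1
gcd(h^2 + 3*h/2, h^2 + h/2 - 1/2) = 1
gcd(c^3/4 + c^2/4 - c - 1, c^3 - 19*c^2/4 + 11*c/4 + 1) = 1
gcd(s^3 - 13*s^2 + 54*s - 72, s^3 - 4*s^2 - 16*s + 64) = s - 4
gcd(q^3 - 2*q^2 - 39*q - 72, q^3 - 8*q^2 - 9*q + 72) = q^2 - 5*q - 24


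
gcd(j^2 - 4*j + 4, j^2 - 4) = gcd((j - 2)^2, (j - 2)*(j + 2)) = j - 2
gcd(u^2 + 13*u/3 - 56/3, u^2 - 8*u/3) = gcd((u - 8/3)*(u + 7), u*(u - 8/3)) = u - 8/3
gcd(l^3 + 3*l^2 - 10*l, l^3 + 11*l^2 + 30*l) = l^2 + 5*l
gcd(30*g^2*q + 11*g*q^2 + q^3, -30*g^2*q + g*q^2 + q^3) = 6*g*q + q^2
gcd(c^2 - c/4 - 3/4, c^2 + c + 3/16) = c + 3/4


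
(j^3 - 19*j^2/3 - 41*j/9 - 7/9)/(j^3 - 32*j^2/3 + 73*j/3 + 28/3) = (j + 1/3)/(j - 4)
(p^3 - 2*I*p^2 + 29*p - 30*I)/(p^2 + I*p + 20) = (p^2 - 7*I*p - 6)/(p - 4*I)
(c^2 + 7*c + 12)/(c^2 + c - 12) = (c + 3)/(c - 3)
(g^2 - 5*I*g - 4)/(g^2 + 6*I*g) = (g^2 - 5*I*g - 4)/(g*(g + 6*I))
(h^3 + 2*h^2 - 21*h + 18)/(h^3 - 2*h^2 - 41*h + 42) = (h - 3)/(h - 7)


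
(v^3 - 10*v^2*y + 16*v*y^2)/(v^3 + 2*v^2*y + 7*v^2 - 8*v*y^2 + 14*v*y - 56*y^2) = v*(v - 8*y)/(v^2 + 4*v*y + 7*v + 28*y)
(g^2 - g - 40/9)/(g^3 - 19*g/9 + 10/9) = (3*g - 8)/(3*g^2 - 5*g + 2)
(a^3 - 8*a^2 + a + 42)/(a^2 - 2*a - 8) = (a^2 - 10*a + 21)/(a - 4)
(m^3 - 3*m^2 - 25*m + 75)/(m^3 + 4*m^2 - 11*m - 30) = (m - 5)/(m + 2)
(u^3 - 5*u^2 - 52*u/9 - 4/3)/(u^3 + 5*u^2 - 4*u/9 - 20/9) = (3*u^2 - 17*u - 6)/(3*u^2 + 13*u - 10)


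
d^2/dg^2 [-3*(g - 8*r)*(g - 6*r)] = -6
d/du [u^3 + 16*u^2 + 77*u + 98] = 3*u^2 + 32*u + 77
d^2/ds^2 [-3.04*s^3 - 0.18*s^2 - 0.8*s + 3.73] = -18.24*s - 0.36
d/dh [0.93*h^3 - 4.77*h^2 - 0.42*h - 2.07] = 2.79*h^2 - 9.54*h - 0.42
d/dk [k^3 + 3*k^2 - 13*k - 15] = 3*k^2 + 6*k - 13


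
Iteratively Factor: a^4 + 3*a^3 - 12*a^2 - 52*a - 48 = (a + 2)*(a^3 + a^2 - 14*a - 24) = (a + 2)*(a + 3)*(a^2 - 2*a - 8) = (a - 4)*(a + 2)*(a + 3)*(a + 2)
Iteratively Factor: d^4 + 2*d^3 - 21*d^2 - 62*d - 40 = (d - 5)*(d^3 + 7*d^2 + 14*d + 8) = (d - 5)*(d + 2)*(d^2 + 5*d + 4) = (d - 5)*(d + 2)*(d + 4)*(d + 1)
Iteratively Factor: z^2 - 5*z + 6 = (z - 2)*(z - 3)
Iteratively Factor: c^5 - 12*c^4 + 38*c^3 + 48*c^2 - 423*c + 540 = (c - 4)*(c^4 - 8*c^3 + 6*c^2 + 72*c - 135) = (c - 5)*(c - 4)*(c^3 - 3*c^2 - 9*c + 27) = (c - 5)*(c - 4)*(c - 3)*(c^2 - 9) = (c - 5)*(c - 4)*(c - 3)*(c + 3)*(c - 3)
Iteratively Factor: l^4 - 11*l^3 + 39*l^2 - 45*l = (l)*(l^3 - 11*l^2 + 39*l - 45) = l*(l - 5)*(l^2 - 6*l + 9) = l*(l - 5)*(l - 3)*(l - 3)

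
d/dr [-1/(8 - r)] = -1/(r - 8)^2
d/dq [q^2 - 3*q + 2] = 2*q - 3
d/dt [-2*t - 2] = -2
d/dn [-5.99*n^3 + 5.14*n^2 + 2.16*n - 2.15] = -17.97*n^2 + 10.28*n + 2.16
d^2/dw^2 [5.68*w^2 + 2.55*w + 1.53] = 11.3600000000000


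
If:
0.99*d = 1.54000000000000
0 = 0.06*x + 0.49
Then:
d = 1.56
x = -8.17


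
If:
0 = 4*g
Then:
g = 0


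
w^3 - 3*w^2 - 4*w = w*(w - 4)*(w + 1)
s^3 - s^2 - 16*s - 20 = (s - 5)*(s + 2)^2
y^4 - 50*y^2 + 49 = (y - 7)*(y - 1)*(y + 1)*(y + 7)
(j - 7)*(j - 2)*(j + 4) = j^3 - 5*j^2 - 22*j + 56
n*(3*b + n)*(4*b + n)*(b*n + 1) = 12*b^3*n^2 + 7*b^2*n^3 + 12*b^2*n + b*n^4 + 7*b*n^2 + n^3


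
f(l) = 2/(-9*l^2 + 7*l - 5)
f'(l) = 2*(18*l - 7)/(-9*l^2 + 7*l - 5)^2 = 2*(18*l - 7)/(9*l^2 - 7*l + 5)^2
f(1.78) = -0.09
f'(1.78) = 0.11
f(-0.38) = -0.22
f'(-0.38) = -0.34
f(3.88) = -0.02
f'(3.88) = 0.01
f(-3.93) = -0.01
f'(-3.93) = -0.01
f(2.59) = -0.04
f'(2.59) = 0.04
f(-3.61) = -0.01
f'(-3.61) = -0.01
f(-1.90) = -0.04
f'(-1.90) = -0.03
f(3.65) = -0.02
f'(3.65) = 0.01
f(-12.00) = 0.00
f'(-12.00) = 0.00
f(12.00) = 0.00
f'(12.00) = 0.00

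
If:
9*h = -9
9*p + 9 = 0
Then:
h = -1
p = -1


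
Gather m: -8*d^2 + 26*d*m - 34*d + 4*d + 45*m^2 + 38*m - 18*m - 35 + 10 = -8*d^2 - 30*d + 45*m^2 + m*(26*d + 20) - 25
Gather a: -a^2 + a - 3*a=-a^2 - 2*a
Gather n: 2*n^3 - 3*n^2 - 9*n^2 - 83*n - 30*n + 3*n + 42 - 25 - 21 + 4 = 2*n^3 - 12*n^2 - 110*n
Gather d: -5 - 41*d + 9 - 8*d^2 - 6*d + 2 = -8*d^2 - 47*d + 6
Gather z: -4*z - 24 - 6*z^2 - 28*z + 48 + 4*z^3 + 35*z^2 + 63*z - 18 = 4*z^3 + 29*z^2 + 31*z + 6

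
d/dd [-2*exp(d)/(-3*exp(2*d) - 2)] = (4 - 6*exp(2*d))*exp(d)/(9*exp(4*d) + 12*exp(2*d) + 4)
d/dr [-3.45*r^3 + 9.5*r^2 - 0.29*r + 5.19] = -10.35*r^2 + 19.0*r - 0.29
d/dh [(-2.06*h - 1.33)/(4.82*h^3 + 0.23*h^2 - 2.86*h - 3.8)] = (19.8584*h^3 + 19.7056*h^2 + 0.6118*h + 4.0242)/(23.2324*h^6 + 2.2172*h^5 - 27.5175*h^4 - 37.9476*h^3 + 6.4316*h^2 + 21.736*h + 14.44)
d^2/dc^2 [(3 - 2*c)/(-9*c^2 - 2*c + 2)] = 2*((23 - 54*c)*(9*c^2 + 2*c - 2) + 4*(2*c - 3)*(9*c + 1)^2)/(9*c^2 + 2*c - 2)^3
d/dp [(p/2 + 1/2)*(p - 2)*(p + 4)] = 3*p^2/2 + 3*p - 3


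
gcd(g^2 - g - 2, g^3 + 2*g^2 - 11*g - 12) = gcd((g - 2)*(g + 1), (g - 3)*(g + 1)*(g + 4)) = g + 1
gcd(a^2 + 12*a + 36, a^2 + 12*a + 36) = a^2 + 12*a + 36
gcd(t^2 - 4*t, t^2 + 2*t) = t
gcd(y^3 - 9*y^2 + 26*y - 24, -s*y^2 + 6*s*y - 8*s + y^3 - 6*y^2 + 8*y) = y^2 - 6*y + 8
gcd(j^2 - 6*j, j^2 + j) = j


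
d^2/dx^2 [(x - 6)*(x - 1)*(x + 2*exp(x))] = 2*x^2*exp(x) - 6*x*exp(x) + 6*x - 12*exp(x) - 14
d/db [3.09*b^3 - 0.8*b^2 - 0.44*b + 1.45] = 9.27*b^2 - 1.6*b - 0.44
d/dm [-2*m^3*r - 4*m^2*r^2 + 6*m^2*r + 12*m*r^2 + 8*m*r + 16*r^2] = 2*r*(-3*m^2 - 4*m*r + 6*m + 6*r + 4)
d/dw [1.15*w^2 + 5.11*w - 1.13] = 2.3*w + 5.11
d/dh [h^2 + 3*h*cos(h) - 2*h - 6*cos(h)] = -3*h*sin(h) + 2*h + 6*sin(h) + 3*cos(h) - 2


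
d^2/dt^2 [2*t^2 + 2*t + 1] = 4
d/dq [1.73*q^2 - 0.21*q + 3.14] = 3.46*q - 0.21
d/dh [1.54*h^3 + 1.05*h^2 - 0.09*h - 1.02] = 4.62*h^2 + 2.1*h - 0.09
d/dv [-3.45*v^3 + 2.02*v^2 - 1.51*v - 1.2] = -10.35*v^2 + 4.04*v - 1.51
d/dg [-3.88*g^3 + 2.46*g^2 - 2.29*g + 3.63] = -11.64*g^2 + 4.92*g - 2.29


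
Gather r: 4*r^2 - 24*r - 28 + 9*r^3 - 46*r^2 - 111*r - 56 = 9*r^3 - 42*r^2 - 135*r - 84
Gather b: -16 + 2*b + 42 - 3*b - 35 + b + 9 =0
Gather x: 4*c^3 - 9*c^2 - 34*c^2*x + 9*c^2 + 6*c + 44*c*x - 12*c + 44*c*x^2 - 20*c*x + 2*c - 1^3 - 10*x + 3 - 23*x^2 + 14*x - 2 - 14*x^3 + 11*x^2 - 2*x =4*c^3 - 4*c - 14*x^3 + x^2*(44*c - 12) + x*(-34*c^2 + 24*c + 2)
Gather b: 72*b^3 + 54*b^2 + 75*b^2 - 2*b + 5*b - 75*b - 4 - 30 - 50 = 72*b^3 + 129*b^2 - 72*b - 84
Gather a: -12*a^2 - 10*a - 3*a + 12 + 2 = -12*a^2 - 13*a + 14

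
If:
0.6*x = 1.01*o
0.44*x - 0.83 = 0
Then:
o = 1.12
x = 1.89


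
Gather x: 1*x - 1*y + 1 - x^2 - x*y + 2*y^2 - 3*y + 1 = -x^2 + x*(1 - y) + 2*y^2 - 4*y + 2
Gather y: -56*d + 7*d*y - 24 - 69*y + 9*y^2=-56*d + 9*y^2 + y*(7*d - 69) - 24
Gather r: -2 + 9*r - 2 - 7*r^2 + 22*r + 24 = -7*r^2 + 31*r + 20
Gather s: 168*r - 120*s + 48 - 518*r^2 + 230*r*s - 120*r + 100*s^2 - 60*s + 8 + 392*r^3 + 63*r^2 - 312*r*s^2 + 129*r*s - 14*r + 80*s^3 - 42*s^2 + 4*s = 392*r^3 - 455*r^2 + 34*r + 80*s^3 + s^2*(58 - 312*r) + s*(359*r - 176) + 56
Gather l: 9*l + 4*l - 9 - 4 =13*l - 13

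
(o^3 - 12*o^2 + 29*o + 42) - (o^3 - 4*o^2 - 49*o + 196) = -8*o^2 + 78*o - 154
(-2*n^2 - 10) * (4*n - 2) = -8*n^3 + 4*n^2 - 40*n + 20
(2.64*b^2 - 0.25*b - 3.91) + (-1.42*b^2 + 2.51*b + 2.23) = 1.22*b^2 + 2.26*b - 1.68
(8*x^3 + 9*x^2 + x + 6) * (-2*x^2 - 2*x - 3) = -16*x^5 - 34*x^4 - 44*x^3 - 41*x^2 - 15*x - 18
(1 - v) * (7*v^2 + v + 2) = -7*v^3 + 6*v^2 - v + 2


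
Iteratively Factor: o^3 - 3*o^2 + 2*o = (o - 1)*(o^2 - 2*o) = o*(o - 1)*(o - 2)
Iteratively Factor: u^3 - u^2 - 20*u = (u - 5)*(u^2 + 4*u) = (u - 5)*(u + 4)*(u)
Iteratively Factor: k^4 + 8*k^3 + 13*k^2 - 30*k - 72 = (k + 3)*(k^3 + 5*k^2 - 2*k - 24) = (k - 2)*(k + 3)*(k^2 + 7*k + 12) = (k - 2)*(k + 3)*(k + 4)*(k + 3)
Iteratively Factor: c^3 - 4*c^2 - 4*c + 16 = (c - 4)*(c^2 - 4) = (c - 4)*(c + 2)*(c - 2)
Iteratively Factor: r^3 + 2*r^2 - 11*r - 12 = (r - 3)*(r^2 + 5*r + 4) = (r - 3)*(r + 4)*(r + 1)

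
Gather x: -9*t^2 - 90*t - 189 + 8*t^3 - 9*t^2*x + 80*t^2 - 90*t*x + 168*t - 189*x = 8*t^3 + 71*t^2 + 78*t + x*(-9*t^2 - 90*t - 189) - 189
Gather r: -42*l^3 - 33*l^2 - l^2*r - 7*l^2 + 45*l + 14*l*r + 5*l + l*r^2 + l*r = -42*l^3 - 40*l^2 + l*r^2 + 50*l + r*(-l^2 + 15*l)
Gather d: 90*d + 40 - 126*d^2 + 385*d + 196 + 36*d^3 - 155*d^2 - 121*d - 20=36*d^3 - 281*d^2 + 354*d + 216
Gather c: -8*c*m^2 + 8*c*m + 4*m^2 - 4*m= c*(-8*m^2 + 8*m) + 4*m^2 - 4*m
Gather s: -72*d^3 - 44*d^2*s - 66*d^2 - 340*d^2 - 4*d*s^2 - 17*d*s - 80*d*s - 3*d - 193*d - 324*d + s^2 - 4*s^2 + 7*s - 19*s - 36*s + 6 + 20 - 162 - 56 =-72*d^3 - 406*d^2 - 520*d + s^2*(-4*d - 3) + s*(-44*d^2 - 97*d - 48) - 192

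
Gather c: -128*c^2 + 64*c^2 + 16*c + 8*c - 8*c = -64*c^2 + 16*c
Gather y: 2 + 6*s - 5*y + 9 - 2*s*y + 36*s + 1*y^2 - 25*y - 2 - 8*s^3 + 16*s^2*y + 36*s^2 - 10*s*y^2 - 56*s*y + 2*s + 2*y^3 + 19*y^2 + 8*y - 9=-8*s^3 + 36*s^2 + 44*s + 2*y^3 + y^2*(20 - 10*s) + y*(16*s^2 - 58*s - 22)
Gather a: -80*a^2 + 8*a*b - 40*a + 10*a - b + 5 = -80*a^2 + a*(8*b - 30) - b + 5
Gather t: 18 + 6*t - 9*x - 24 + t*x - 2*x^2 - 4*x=t*(x + 6) - 2*x^2 - 13*x - 6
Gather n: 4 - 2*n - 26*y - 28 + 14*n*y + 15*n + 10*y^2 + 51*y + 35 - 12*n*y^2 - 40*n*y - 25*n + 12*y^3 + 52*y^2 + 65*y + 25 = n*(-12*y^2 - 26*y - 12) + 12*y^3 + 62*y^2 + 90*y + 36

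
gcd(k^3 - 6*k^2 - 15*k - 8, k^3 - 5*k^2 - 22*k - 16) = k^2 - 7*k - 8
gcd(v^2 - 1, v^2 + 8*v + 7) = v + 1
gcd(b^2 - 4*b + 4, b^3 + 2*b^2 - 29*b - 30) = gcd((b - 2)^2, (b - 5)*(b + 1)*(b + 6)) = 1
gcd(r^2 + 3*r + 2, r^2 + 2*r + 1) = r + 1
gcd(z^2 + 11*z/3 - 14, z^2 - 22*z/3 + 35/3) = z - 7/3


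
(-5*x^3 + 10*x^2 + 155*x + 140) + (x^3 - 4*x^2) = -4*x^3 + 6*x^2 + 155*x + 140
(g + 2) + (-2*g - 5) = -g - 3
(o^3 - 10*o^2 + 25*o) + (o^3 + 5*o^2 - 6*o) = 2*o^3 - 5*o^2 + 19*o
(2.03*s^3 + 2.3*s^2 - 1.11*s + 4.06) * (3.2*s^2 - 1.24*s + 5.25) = 6.496*s^5 + 4.8428*s^4 + 4.2535*s^3 + 26.4434*s^2 - 10.8619*s + 21.315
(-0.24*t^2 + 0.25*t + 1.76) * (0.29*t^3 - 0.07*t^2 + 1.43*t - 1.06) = -0.0696*t^5 + 0.0893*t^4 + 0.1497*t^3 + 0.4887*t^2 + 2.2518*t - 1.8656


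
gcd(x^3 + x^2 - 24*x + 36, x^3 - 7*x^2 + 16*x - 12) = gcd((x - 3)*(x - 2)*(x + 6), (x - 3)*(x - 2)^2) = x^2 - 5*x + 6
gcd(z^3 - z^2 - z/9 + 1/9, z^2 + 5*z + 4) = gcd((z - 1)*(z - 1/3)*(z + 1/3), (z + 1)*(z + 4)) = 1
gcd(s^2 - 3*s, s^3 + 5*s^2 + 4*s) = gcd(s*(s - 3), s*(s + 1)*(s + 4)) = s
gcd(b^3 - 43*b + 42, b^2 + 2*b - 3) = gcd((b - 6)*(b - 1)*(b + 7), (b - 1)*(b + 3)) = b - 1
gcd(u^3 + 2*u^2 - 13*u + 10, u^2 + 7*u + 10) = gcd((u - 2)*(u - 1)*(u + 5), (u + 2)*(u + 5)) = u + 5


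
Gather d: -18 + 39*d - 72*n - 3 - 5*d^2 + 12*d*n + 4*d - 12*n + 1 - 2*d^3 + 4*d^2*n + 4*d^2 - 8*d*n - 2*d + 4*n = -2*d^3 + d^2*(4*n - 1) + d*(4*n + 41) - 80*n - 20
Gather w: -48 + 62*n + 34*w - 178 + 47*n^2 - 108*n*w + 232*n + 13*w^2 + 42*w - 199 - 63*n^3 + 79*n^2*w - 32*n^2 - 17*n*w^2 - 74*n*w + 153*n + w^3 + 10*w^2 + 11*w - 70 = -63*n^3 + 15*n^2 + 447*n + w^3 + w^2*(23 - 17*n) + w*(79*n^2 - 182*n + 87) - 495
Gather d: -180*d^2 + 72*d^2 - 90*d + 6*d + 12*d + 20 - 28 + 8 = -108*d^2 - 72*d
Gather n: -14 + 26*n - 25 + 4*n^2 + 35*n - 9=4*n^2 + 61*n - 48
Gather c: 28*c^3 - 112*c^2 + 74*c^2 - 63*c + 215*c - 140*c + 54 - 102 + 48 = 28*c^3 - 38*c^2 + 12*c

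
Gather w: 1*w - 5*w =-4*w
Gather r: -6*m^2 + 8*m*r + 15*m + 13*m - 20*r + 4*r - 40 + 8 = -6*m^2 + 28*m + r*(8*m - 16) - 32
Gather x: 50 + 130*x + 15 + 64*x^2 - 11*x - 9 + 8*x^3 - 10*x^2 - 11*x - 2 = 8*x^3 + 54*x^2 + 108*x + 54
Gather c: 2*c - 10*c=-8*c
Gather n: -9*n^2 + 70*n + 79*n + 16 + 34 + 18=-9*n^2 + 149*n + 68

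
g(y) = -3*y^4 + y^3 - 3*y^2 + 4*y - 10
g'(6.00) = -2516.00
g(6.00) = -3766.00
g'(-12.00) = 21244.00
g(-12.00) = -64426.00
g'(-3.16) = 431.57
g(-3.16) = -383.29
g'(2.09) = -104.99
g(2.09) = -62.86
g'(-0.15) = 5.01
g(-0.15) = -10.67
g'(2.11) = -108.03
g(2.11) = -64.99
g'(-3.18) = 439.31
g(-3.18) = -392.00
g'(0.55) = -0.39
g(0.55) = -8.82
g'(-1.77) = 90.56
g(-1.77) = -61.47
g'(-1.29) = 42.49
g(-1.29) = -30.61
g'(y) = -12*y^3 + 3*y^2 - 6*y + 4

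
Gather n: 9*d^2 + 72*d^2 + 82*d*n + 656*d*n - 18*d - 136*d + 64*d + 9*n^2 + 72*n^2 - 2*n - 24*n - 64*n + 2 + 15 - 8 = 81*d^2 - 90*d + 81*n^2 + n*(738*d - 90) + 9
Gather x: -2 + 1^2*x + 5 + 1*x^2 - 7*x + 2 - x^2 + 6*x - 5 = 0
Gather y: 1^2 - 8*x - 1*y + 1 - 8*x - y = -16*x - 2*y + 2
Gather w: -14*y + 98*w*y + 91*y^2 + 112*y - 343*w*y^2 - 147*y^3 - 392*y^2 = w*(-343*y^2 + 98*y) - 147*y^3 - 301*y^2 + 98*y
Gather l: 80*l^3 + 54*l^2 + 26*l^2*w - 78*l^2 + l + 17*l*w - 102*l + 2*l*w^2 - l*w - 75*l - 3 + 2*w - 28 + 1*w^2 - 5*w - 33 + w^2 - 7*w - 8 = 80*l^3 + l^2*(26*w - 24) + l*(2*w^2 + 16*w - 176) + 2*w^2 - 10*w - 72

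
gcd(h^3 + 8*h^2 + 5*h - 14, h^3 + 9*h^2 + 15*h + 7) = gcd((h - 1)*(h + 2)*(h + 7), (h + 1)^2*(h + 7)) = h + 7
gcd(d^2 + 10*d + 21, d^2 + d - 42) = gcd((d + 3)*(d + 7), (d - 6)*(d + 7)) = d + 7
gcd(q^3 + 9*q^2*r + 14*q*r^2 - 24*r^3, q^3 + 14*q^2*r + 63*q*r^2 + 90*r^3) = q + 6*r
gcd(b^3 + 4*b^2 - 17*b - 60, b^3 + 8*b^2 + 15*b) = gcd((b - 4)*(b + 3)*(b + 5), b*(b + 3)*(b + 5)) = b^2 + 8*b + 15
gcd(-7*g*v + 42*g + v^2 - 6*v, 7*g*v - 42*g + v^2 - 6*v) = v - 6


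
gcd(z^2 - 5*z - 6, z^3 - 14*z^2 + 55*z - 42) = z - 6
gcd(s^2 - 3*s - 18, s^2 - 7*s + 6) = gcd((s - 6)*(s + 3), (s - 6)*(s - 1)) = s - 6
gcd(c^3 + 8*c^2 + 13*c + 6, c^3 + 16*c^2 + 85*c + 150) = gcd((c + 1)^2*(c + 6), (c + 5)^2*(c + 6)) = c + 6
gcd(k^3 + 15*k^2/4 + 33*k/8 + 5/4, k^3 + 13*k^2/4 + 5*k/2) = k^2 + 13*k/4 + 5/2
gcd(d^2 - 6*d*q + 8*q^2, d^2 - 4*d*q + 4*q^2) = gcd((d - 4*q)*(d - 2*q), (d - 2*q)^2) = -d + 2*q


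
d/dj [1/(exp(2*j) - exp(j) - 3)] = (1 - 2*exp(j))*exp(j)/(-exp(2*j) + exp(j) + 3)^2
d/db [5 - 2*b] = -2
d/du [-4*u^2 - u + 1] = -8*u - 1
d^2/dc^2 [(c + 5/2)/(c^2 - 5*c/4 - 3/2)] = -(4*(2*c + 5)*(8*c - 5)^2 + 8*(12*c + 5)*(-4*c^2 + 5*c + 6))/(-4*c^2 + 5*c + 6)^3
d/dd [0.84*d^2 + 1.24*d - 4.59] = 1.68*d + 1.24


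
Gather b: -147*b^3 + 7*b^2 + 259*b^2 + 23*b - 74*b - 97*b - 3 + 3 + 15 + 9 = -147*b^3 + 266*b^2 - 148*b + 24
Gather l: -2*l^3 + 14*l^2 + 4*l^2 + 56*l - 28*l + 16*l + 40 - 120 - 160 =-2*l^3 + 18*l^2 + 44*l - 240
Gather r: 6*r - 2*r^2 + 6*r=-2*r^2 + 12*r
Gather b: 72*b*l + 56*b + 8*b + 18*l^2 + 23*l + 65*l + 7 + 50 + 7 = b*(72*l + 64) + 18*l^2 + 88*l + 64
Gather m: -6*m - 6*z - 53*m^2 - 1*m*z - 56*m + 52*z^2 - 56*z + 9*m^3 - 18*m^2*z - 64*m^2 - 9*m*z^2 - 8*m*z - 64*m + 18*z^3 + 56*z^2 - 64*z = 9*m^3 + m^2*(-18*z - 117) + m*(-9*z^2 - 9*z - 126) + 18*z^3 + 108*z^2 - 126*z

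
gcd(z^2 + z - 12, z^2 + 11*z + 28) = z + 4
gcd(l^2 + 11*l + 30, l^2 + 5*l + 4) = 1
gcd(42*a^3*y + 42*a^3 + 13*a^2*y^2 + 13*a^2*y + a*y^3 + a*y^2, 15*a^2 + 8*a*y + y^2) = 1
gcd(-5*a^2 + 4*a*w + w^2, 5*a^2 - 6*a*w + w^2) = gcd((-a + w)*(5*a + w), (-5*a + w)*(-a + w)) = -a + w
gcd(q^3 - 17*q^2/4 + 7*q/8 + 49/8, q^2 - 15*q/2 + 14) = q - 7/2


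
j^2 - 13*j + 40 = (j - 8)*(j - 5)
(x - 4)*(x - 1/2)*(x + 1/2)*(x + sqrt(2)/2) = x^4 - 4*x^3 + sqrt(2)*x^3/2 - 2*sqrt(2)*x^2 - x^2/4 - sqrt(2)*x/8 + x + sqrt(2)/2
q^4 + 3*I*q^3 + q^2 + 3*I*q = q*(q + 3*I)*(-I*q + 1)*(I*q + 1)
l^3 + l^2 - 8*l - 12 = (l - 3)*(l + 2)^2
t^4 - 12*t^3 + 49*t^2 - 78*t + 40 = (t - 5)*(t - 4)*(t - 2)*(t - 1)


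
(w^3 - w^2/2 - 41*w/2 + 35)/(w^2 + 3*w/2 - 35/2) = w - 2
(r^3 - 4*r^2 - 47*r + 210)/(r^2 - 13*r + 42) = (r^2 + 2*r - 35)/(r - 7)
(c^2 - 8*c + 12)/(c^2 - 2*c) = (c - 6)/c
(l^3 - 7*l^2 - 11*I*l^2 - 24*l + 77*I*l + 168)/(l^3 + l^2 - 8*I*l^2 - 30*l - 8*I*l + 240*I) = (l^2 - l*(7 + 3*I) + 21*I)/(l^2 + l - 30)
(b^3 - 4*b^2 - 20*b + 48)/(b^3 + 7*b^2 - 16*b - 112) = (b^2 - 8*b + 12)/(b^2 + 3*b - 28)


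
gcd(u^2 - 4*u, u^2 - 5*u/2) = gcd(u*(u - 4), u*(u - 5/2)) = u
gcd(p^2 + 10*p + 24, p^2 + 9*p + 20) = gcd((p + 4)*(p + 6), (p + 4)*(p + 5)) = p + 4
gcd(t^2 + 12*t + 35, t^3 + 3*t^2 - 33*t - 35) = t + 7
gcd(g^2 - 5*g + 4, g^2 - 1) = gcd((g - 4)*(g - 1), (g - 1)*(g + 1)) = g - 1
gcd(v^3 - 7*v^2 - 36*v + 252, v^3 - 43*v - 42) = v^2 - v - 42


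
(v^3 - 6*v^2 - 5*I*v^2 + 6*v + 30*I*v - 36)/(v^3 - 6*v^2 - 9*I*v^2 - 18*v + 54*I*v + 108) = (v + I)/(v - 3*I)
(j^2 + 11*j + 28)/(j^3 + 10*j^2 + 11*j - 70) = (j + 4)/(j^2 + 3*j - 10)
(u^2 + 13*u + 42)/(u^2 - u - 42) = (u + 7)/(u - 7)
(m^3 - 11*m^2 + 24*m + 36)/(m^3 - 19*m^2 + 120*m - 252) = (m + 1)/(m - 7)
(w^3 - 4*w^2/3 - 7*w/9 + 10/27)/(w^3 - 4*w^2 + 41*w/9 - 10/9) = (w + 2/3)/(w - 2)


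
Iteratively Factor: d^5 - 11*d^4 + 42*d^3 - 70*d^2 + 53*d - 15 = (d - 3)*(d^4 - 8*d^3 + 18*d^2 - 16*d + 5) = (d - 3)*(d - 1)*(d^3 - 7*d^2 + 11*d - 5) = (d - 5)*(d - 3)*(d - 1)*(d^2 - 2*d + 1) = (d - 5)*(d - 3)*(d - 1)^2*(d - 1)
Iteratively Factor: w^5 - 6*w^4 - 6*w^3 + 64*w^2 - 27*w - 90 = (w - 3)*(w^4 - 3*w^3 - 15*w^2 + 19*w + 30) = (w - 5)*(w - 3)*(w^3 + 2*w^2 - 5*w - 6) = (w - 5)*(w - 3)*(w - 2)*(w^2 + 4*w + 3) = (w - 5)*(w - 3)*(w - 2)*(w + 3)*(w + 1)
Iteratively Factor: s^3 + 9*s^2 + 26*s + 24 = (s + 4)*(s^2 + 5*s + 6) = (s + 3)*(s + 4)*(s + 2)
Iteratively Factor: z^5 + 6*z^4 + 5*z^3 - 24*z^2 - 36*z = (z)*(z^4 + 6*z^3 + 5*z^2 - 24*z - 36) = z*(z + 3)*(z^3 + 3*z^2 - 4*z - 12) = z*(z + 3)^2*(z^2 - 4) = z*(z - 2)*(z + 3)^2*(z + 2)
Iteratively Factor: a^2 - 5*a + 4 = (a - 4)*(a - 1)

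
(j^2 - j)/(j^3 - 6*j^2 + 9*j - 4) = j/(j^2 - 5*j + 4)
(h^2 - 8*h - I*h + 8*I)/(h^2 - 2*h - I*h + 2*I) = (h - 8)/(h - 2)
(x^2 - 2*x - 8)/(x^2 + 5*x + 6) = (x - 4)/(x + 3)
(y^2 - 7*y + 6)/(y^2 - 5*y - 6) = (y - 1)/(y + 1)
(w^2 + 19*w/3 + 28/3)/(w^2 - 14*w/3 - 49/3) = (w + 4)/(w - 7)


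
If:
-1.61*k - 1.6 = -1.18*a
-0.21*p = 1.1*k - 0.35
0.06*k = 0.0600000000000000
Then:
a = 2.72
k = 1.00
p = -3.57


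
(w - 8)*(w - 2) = w^2 - 10*w + 16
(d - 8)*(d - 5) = d^2 - 13*d + 40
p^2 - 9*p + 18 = (p - 6)*(p - 3)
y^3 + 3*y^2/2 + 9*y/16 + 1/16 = (y + 1/4)^2*(y + 1)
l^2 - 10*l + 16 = (l - 8)*(l - 2)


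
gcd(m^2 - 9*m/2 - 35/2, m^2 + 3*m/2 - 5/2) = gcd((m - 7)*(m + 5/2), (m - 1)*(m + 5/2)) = m + 5/2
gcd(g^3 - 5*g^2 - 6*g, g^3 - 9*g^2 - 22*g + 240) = g - 6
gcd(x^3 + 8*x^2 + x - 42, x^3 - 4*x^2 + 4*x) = x - 2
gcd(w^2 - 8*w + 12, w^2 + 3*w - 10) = w - 2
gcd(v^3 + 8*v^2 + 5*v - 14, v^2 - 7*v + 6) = v - 1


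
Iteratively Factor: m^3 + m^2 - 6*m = (m)*(m^2 + m - 6) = m*(m + 3)*(m - 2)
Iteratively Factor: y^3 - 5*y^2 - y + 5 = (y - 1)*(y^2 - 4*y - 5) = (y - 5)*(y - 1)*(y + 1)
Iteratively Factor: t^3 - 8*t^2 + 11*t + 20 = (t - 5)*(t^2 - 3*t - 4) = (t - 5)*(t + 1)*(t - 4)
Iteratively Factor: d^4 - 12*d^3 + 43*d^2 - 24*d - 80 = (d - 4)*(d^3 - 8*d^2 + 11*d + 20) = (d - 5)*(d - 4)*(d^2 - 3*d - 4) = (d - 5)*(d - 4)^2*(d + 1)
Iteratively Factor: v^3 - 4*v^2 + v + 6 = (v - 3)*(v^2 - v - 2) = (v - 3)*(v - 2)*(v + 1)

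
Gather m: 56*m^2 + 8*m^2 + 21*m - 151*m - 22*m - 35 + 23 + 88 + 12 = 64*m^2 - 152*m + 88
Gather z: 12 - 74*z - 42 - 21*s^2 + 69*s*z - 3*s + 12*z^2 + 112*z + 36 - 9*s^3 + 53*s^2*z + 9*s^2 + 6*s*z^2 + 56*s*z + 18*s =-9*s^3 - 12*s^2 + 15*s + z^2*(6*s + 12) + z*(53*s^2 + 125*s + 38) + 6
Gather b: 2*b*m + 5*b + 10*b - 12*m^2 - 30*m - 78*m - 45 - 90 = b*(2*m + 15) - 12*m^2 - 108*m - 135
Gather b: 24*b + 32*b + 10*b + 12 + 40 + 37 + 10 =66*b + 99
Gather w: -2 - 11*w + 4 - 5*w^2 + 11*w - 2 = -5*w^2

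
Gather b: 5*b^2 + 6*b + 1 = 5*b^2 + 6*b + 1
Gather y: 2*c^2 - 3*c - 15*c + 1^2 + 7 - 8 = 2*c^2 - 18*c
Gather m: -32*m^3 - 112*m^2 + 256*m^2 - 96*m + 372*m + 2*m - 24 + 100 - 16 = -32*m^3 + 144*m^2 + 278*m + 60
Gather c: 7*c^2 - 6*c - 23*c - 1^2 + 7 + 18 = 7*c^2 - 29*c + 24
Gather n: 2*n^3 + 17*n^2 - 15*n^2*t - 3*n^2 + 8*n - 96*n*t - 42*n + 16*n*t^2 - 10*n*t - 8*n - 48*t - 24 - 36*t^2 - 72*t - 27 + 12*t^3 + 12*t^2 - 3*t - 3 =2*n^3 + n^2*(14 - 15*t) + n*(16*t^2 - 106*t - 42) + 12*t^3 - 24*t^2 - 123*t - 54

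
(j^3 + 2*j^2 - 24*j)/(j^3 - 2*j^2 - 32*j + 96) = j/(j - 4)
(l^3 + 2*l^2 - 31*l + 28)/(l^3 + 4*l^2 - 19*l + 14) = (l - 4)/(l - 2)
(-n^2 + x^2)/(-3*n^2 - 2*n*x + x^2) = (-n + x)/(-3*n + x)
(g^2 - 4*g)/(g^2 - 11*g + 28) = g/(g - 7)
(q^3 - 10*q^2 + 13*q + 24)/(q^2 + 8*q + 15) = (q^3 - 10*q^2 + 13*q + 24)/(q^2 + 8*q + 15)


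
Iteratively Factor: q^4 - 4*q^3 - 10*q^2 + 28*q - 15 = (q - 5)*(q^3 + q^2 - 5*q + 3) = (q - 5)*(q + 3)*(q^2 - 2*q + 1) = (q - 5)*(q - 1)*(q + 3)*(q - 1)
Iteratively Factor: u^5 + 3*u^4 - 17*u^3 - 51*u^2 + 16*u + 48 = (u - 4)*(u^4 + 7*u^3 + 11*u^2 - 7*u - 12) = (u - 4)*(u + 4)*(u^3 + 3*u^2 - u - 3) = (u - 4)*(u - 1)*(u + 4)*(u^2 + 4*u + 3) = (u - 4)*(u - 1)*(u + 3)*(u + 4)*(u + 1)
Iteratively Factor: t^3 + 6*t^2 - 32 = (t - 2)*(t^2 + 8*t + 16) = (t - 2)*(t + 4)*(t + 4)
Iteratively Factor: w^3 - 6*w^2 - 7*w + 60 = (w - 4)*(w^2 - 2*w - 15) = (w - 5)*(w - 4)*(w + 3)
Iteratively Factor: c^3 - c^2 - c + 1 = (c - 1)*(c^2 - 1) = (c - 1)*(c + 1)*(c - 1)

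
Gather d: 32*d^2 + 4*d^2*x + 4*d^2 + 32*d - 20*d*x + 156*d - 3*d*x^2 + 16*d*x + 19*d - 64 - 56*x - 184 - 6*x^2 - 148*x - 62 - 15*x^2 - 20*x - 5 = d^2*(4*x + 36) + d*(-3*x^2 - 4*x + 207) - 21*x^2 - 224*x - 315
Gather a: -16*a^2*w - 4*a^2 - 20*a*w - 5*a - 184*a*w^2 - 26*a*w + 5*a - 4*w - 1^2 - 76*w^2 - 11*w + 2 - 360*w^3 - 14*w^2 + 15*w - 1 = a^2*(-16*w - 4) + a*(-184*w^2 - 46*w) - 360*w^3 - 90*w^2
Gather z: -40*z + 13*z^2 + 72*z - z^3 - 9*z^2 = -z^3 + 4*z^2 + 32*z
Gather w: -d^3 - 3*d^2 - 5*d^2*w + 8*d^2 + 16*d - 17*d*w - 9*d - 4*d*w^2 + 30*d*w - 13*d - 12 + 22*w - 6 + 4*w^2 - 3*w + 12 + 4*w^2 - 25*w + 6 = -d^3 + 5*d^2 - 6*d + w^2*(8 - 4*d) + w*(-5*d^2 + 13*d - 6)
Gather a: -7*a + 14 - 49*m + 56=-7*a - 49*m + 70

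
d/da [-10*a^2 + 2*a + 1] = 2 - 20*a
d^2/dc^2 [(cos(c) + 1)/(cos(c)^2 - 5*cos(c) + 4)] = (-9*(1 - cos(2*c))^2*cos(c) - 9*(1 - cos(2*c))^2 - 235*cos(c) - 82*cos(2*c) + 33*cos(3*c) + 2*cos(5*c) + 282)/(4*(cos(c) - 4)^3*(cos(c) - 1)^3)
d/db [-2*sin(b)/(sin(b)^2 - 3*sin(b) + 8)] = 2*(sin(b)^2 - 8)*cos(b)/(sin(b)^2 - 3*sin(b) + 8)^2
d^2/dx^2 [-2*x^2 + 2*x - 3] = -4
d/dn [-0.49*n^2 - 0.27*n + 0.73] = -0.98*n - 0.27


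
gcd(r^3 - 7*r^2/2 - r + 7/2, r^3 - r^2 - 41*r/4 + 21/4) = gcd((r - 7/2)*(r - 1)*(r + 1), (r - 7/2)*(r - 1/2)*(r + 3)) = r - 7/2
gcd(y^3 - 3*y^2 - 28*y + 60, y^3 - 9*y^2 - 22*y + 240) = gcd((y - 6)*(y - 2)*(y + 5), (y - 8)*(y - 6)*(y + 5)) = y^2 - y - 30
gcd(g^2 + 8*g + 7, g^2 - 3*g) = 1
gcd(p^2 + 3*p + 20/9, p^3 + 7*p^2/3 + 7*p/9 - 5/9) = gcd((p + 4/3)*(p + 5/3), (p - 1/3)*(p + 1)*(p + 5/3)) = p + 5/3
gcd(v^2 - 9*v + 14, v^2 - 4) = v - 2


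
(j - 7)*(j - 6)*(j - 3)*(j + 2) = j^4 - 14*j^3 + 49*j^2 + 36*j - 252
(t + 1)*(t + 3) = t^2 + 4*t + 3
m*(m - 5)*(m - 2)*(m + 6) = m^4 - m^3 - 32*m^2 + 60*m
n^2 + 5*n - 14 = (n - 2)*(n + 7)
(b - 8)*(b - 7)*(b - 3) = b^3 - 18*b^2 + 101*b - 168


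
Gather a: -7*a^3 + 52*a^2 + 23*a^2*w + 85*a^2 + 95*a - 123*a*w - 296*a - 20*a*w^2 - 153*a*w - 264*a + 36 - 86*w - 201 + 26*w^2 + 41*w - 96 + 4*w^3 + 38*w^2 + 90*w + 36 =-7*a^3 + a^2*(23*w + 137) + a*(-20*w^2 - 276*w - 465) + 4*w^3 + 64*w^2 + 45*w - 225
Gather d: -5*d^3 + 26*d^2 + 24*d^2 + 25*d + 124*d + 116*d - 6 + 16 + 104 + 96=-5*d^3 + 50*d^2 + 265*d + 210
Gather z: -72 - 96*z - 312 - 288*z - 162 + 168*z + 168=-216*z - 378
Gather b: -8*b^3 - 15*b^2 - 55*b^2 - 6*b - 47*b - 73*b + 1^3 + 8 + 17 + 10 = -8*b^3 - 70*b^2 - 126*b + 36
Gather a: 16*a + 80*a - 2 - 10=96*a - 12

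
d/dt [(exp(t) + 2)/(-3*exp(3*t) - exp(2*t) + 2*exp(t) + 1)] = ((exp(t) + 2)*(9*exp(2*t) + 2*exp(t) - 2) - 3*exp(3*t) - exp(2*t) + 2*exp(t) + 1)*exp(t)/(3*exp(3*t) + exp(2*t) - 2*exp(t) - 1)^2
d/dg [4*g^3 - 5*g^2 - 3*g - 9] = 12*g^2 - 10*g - 3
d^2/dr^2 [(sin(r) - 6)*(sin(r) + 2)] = 4*sin(r) + 2*cos(2*r)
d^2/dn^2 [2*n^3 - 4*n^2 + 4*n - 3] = 12*n - 8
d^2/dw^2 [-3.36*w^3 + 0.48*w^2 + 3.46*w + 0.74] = 0.96 - 20.16*w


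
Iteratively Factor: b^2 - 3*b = (b - 3)*(b)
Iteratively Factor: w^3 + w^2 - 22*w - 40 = (w + 4)*(w^2 - 3*w - 10) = (w - 5)*(w + 4)*(w + 2)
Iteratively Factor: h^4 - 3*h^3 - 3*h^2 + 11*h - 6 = (h - 3)*(h^3 - 3*h + 2) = (h - 3)*(h - 1)*(h^2 + h - 2) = (h - 3)*(h - 1)^2*(h + 2)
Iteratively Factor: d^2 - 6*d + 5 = (d - 5)*(d - 1)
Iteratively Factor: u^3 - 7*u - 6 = (u + 1)*(u^2 - u - 6) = (u + 1)*(u + 2)*(u - 3)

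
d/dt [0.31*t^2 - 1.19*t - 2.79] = 0.62*t - 1.19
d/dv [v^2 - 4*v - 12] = 2*v - 4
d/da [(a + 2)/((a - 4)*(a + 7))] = (-a^2 - 4*a - 34)/(a^4 + 6*a^3 - 47*a^2 - 168*a + 784)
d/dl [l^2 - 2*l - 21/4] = 2*l - 2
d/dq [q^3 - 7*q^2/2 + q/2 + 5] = 3*q^2 - 7*q + 1/2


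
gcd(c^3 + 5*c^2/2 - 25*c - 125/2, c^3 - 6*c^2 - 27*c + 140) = c + 5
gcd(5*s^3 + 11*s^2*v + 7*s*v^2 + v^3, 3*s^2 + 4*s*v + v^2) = s + v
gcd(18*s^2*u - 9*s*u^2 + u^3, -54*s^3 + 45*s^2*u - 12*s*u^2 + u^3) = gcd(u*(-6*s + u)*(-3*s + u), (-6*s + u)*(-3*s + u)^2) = 18*s^2 - 9*s*u + u^2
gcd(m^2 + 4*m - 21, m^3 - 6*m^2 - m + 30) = m - 3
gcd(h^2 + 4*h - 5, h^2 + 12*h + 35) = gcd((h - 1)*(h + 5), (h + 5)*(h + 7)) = h + 5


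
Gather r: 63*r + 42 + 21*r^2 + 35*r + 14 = 21*r^2 + 98*r + 56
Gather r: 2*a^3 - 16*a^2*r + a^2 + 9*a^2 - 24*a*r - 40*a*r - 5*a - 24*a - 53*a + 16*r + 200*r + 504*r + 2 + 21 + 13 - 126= 2*a^3 + 10*a^2 - 82*a + r*(-16*a^2 - 64*a + 720) - 90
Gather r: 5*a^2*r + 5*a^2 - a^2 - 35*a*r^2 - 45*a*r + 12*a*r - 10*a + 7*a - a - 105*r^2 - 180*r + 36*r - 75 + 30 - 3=4*a^2 - 4*a + r^2*(-35*a - 105) + r*(5*a^2 - 33*a - 144) - 48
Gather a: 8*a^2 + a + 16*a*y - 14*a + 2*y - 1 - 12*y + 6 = 8*a^2 + a*(16*y - 13) - 10*y + 5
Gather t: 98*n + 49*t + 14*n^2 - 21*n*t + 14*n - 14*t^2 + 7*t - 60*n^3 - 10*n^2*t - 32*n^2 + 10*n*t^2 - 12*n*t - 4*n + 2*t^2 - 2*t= -60*n^3 - 18*n^2 + 108*n + t^2*(10*n - 12) + t*(-10*n^2 - 33*n + 54)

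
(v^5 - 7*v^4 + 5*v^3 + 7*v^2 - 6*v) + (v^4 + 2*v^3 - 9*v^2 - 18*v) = v^5 - 6*v^4 + 7*v^3 - 2*v^2 - 24*v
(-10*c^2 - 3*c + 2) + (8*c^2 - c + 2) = -2*c^2 - 4*c + 4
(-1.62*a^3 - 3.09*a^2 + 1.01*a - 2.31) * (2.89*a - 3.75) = -4.6818*a^4 - 2.8551*a^3 + 14.5064*a^2 - 10.4634*a + 8.6625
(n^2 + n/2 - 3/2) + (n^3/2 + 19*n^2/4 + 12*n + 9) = n^3/2 + 23*n^2/4 + 25*n/2 + 15/2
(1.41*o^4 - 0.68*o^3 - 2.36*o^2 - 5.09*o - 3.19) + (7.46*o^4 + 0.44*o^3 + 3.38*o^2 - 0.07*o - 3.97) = 8.87*o^4 - 0.24*o^3 + 1.02*o^2 - 5.16*o - 7.16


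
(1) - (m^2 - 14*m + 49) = -m^2 + 14*m - 48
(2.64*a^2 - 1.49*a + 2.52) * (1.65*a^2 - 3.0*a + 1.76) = 4.356*a^4 - 10.3785*a^3 + 13.2744*a^2 - 10.1824*a + 4.4352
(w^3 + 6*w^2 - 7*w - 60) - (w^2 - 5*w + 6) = w^3 + 5*w^2 - 2*w - 66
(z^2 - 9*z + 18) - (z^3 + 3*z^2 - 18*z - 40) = -z^3 - 2*z^2 + 9*z + 58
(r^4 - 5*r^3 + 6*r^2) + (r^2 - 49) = r^4 - 5*r^3 + 7*r^2 - 49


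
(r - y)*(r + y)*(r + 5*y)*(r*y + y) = r^4*y + 5*r^3*y^2 + r^3*y - r^2*y^3 + 5*r^2*y^2 - 5*r*y^4 - r*y^3 - 5*y^4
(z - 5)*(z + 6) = z^2 + z - 30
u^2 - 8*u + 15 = (u - 5)*(u - 3)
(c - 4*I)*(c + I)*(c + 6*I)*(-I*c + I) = -I*c^4 + 3*c^3 + I*c^3 - 3*c^2 - 22*I*c^2 + 24*c + 22*I*c - 24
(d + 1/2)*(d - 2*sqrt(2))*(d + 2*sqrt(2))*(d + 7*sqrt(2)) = d^4 + d^3/2 + 7*sqrt(2)*d^3 - 8*d^2 + 7*sqrt(2)*d^2/2 - 56*sqrt(2)*d - 4*d - 28*sqrt(2)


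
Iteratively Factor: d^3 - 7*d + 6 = (d + 3)*(d^2 - 3*d + 2) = (d - 1)*(d + 3)*(d - 2)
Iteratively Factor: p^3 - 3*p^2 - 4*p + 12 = (p + 2)*(p^2 - 5*p + 6) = (p - 3)*(p + 2)*(p - 2)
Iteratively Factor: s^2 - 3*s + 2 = (s - 1)*(s - 2)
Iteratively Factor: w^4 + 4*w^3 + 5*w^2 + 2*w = (w + 2)*(w^3 + 2*w^2 + w) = (w + 1)*(w + 2)*(w^2 + w) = w*(w + 1)*(w + 2)*(w + 1)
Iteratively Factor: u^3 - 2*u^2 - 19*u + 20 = (u + 4)*(u^2 - 6*u + 5) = (u - 1)*(u + 4)*(u - 5)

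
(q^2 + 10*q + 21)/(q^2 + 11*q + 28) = (q + 3)/(q + 4)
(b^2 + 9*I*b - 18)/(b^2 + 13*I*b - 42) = (b + 3*I)/(b + 7*I)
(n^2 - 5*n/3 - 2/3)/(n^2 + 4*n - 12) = (n + 1/3)/(n + 6)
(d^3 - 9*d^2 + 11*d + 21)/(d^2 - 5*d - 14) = (d^2 - 2*d - 3)/(d + 2)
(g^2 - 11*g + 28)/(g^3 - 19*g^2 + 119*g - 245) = (g - 4)/(g^2 - 12*g + 35)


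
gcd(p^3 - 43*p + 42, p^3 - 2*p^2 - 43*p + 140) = p + 7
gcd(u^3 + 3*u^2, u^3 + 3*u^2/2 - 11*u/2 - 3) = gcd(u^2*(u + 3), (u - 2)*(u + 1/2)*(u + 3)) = u + 3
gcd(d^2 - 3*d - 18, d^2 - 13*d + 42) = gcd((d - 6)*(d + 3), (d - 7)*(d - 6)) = d - 6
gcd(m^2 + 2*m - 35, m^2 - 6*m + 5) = m - 5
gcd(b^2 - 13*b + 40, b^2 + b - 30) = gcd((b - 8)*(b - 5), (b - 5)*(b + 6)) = b - 5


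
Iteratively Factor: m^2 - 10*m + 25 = (m - 5)*(m - 5)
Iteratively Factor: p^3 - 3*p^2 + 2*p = (p - 2)*(p^2 - p) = p*(p - 2)*(p - 1)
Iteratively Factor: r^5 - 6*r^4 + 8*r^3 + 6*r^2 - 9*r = (r - 3)*(r^4 - 3*r^3 - r^2 + 3*r) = (r - 3)^2*(r^3 - r) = (r - 3)^2*(r - 1)*(r^2 + r) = (r - 3)^2*(r - 1)*(r + 1)*(r)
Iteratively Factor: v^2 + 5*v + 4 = (v + 4)*(v + 1)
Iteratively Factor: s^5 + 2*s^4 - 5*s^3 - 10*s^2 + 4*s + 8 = (s - 1)*(s^4 + 3*s^3 - 2*s^2 - 12*s - 8) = (s - 2)*(s - 1)*(s^3 + 5*s^2 + 8*s + 4) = (s - 2)*(s - 1)*(s + 2)*(s^2 + 3*s + 2) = (s - 2)*(s - 1)*(s + 1)*(s + 2)*(s + 2)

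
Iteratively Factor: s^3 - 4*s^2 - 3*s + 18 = (s + 2)*(s^2 - 6*s + 9) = (s - 3)*(s + 2)*(s - 3)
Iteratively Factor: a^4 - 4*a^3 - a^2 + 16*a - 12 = (a - 1)*(a^3 - 3*a^2 - 4*a + 12) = (a - 3)*(a - 1)*(a^2 - 4) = (a - 3)*(a - 2)*(a - 1)*(a + 2)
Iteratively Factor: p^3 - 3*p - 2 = (p - 2)*(p^2 + 2*p + 1) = (p - 2)*(p + 1)*(p + 1)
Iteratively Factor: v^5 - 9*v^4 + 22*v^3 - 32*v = (v - 2)*(v^4 - 7*v^3 + 8*v^2 + 16*v) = (v - 4)*(v - 2)*(v^3 - 3*v^2 - 4*v) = (v - 4)*(v - 2)*(v + 1)*(v^2 - 4*v) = v*(v - 4)*(v - 2)*(v + 1)*(v - 4)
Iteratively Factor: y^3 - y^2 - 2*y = (y - 2)*(y^2 + y) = (y - 2)*(y + 1)*(y)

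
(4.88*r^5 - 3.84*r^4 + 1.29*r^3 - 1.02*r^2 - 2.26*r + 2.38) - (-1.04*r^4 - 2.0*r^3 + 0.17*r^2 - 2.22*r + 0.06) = 4.88*r^5 - 2.8*r^4 + 3.29*r^3 - 1.19*r^2 - 0.0399999999999996*r + 2.32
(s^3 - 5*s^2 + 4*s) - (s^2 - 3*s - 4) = s^3 - 6*s^2 + 7*s + 4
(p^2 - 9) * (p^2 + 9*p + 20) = p^4 + 9*p^3 + 11*p^2 - 81*p - 180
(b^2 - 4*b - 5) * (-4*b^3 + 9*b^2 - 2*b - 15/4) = -4*b^5 + 25*b^4 - 18*b^3 - 163*b^2/4 + 25*b + 75/4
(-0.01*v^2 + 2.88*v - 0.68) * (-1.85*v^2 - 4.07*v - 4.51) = 0.0185*v^4 - 5.2873*v^3 - 10.4185*v^2 - 10.2212*v + 3.0668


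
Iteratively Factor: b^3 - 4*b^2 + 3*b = (b - 3)*(b^2 - b) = b*(b - 3)*(b - 1)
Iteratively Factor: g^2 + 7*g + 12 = (g + 3)*(g + 4)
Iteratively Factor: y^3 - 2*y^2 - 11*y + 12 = (y - 4)*(y^2 + 2*y - 3) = (y - 4)*(y - 1)*(y + 3)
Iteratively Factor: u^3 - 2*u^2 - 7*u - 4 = (u + 1)*(u^2 - 3*u - 4) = (u - 4)*(u + 1)*(u + 1)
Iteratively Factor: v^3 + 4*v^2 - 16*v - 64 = (v + 4)*(v^2 - 16) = (v - 4)*(v + 4)*(v + 4)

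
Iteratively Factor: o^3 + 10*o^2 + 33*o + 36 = (o + 3)*(o^2 + 7*o + 12) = (o + 3)*(o + 4)*(o + 3)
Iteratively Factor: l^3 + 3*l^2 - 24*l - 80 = (l - 5)*(l^2 + 8*l + 16) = (l - 5)*(l + 4)*(l + 4)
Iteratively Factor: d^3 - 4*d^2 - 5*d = (d)*(d^2 - 4*d - 5) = d*(d - 5)*(d + 1)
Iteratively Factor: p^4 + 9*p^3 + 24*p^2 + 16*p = (p + 4)*(p^3 + 5*p^2 + 4*p) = p*(p + 4)*(p^2 + 5*p + 4) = p*(p + 1)*(p + 4)*(p + 4)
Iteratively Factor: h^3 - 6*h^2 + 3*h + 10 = (h - 5)*(h^2 - h - 2) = (h - 5)*(h + 1)*(h - 2)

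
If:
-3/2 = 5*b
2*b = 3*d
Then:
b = -3/10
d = -1/5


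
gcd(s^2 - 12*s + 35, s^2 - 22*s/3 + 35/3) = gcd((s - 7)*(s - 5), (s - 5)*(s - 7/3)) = s - 5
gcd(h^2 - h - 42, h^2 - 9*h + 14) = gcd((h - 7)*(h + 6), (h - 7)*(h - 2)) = h - 7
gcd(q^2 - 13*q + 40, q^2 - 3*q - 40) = q - 8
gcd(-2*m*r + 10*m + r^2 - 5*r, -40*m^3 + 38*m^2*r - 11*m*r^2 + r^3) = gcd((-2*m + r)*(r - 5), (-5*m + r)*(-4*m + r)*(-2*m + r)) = -2*m + r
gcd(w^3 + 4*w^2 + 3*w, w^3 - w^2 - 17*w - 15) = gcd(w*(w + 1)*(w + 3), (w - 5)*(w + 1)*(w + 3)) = w^2 + 4*w + 3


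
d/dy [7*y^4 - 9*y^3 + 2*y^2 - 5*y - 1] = 28*y^3 - 27*y^2 + 4*y - 5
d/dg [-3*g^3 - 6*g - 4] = -9*g^2 - 6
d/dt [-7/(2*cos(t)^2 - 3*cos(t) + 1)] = 7*(3 - 4*cos(t))*sin(t)/(-3*cos(t) + cos(2*t) + 2)^2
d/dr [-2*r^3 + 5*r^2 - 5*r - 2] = -6*r^2 + 10*r - 5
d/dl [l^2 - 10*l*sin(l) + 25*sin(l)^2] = -10*l*cos(l) + 2*l - 10*sin(l) + 25*sin(2*l)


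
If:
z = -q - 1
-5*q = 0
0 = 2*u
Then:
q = 0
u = 0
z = -1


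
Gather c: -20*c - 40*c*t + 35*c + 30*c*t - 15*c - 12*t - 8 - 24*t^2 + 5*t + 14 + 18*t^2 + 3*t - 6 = -10*c*t - 6*t^2 - 4*t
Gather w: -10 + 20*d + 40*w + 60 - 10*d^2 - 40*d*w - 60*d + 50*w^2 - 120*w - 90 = -10*d^2 - 40*d + 50*w^2 + w*(-40*d - 80) - 40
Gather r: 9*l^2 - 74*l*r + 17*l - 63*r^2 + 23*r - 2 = 9*l^2 + 17*l - 63*r^2 + r*(23 - 74*l) - 2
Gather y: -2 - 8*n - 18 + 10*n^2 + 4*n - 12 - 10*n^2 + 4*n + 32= 0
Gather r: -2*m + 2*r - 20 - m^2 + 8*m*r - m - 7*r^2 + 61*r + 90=-m^2 - 3*m - 7*r^2 + r*(8*m + 63) + 70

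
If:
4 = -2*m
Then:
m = -2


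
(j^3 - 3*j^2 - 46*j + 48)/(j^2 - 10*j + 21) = (j^3 - 3*j^2 - 46*j + 48)/(j^2 - 10*j + 21)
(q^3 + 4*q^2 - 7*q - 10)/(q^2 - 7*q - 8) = (q^2 + 3*q - 10)/(q - 8)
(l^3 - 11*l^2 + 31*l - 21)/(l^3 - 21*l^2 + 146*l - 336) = (l^2 - 4*l + 3)/(l^2 - 14*l + 48)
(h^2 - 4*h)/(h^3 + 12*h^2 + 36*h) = (h - 4)/(h^2 + 12*h + 36)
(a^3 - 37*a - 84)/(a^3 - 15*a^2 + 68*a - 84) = (a^2 + 7*a + 12)/(a^2 - 8*a + 12)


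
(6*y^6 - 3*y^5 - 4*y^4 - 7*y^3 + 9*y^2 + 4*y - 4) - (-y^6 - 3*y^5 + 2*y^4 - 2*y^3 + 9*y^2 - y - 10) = 7*y^6 - 6*y^4 - 5*y^3 + 5*y + 6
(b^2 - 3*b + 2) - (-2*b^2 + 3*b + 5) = 3*b^2 - 6*b - 3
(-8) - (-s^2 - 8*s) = s^2 + 8*s - 8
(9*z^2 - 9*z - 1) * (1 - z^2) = -9*z^4 + 9*z^3 + 10*z^2 - 9*z - 1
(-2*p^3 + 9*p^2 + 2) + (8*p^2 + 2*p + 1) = -2*p^3 + 17*p^2 + 2*p + 3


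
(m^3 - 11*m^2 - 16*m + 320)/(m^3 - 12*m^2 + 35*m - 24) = (m^2 - 3*m - 40)/(m^2 - 4*m + 3)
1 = 1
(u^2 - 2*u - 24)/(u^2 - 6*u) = (u + 4)/u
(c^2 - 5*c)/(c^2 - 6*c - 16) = c*(5 - c)/(-c^2 + 6*c + 16)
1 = 1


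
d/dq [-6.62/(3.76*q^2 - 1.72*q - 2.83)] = (49.7824*q - 11.3864)/(-3.76*q^2 + 1.72*q + 2.83)^2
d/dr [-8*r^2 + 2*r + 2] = 2 - 16*r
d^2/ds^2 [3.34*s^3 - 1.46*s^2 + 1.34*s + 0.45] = 20.04*s - 2.92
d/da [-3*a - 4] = -3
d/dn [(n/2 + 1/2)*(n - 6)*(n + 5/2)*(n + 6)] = 2*n^3 + 21*n^2/4 - 67*n/2 - 63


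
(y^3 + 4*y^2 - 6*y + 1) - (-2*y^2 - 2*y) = y^3 + 6*y^2 - 4*y + 1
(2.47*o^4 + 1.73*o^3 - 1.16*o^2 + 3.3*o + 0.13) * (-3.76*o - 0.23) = -9.2872*o^5 - 7.0729*o^4 + 3.9637*o^3 - 12.1412*o^2 - 1.2478*o - 0.0299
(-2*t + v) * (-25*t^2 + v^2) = 50*t^3 - 25*t^2*v - 2*t*v^2 + v^3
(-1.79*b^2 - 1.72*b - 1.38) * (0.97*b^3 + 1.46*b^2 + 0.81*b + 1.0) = -1.7363*b^5 - 4.2818*b^4 - 5.2997*b^3 - 5.198*b^2 - 2.8378*b - 1.38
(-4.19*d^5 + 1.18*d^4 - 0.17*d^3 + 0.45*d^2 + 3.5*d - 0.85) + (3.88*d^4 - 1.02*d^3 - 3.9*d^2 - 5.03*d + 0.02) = -4.19*d^5 + 5.06*d^4 - 1.19*d^3 - 3.45*d^2 - 1.53*d - 0.83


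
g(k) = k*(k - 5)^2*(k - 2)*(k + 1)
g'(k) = k*(k - 5)^2*(k - 2) + k*(k - 5)^2*(k + 1) + k*(k - 2)*(k + 1)*(2*k - 10) + (k - 5)^2*(k - 2)*(k + 1) = 5*k^4 - 44*k^3 + 99*k^2 - 10*k - 50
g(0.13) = -6.52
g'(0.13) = -49.72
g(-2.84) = -1554.58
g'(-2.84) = 2110.04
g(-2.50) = -949.22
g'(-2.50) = 1476.56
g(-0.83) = 13.57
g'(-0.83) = 54.03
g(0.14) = -7.01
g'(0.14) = -49.58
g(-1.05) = -5.86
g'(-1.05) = 126.66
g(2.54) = 29.38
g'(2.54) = 50.39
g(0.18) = -8.98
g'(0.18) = -48.84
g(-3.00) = -1920.00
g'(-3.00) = 2464.00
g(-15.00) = -1428000.00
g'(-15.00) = 424000.00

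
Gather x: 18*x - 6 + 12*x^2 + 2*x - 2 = 12*x^2 + 20*x - 8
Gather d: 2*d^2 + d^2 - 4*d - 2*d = 3*d^2 - 6*d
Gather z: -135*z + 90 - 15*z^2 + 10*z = -15*z^2 - 125*z + 90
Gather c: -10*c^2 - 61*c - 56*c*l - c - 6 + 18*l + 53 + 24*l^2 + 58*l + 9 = -10*c^2 + c*(-56*l - 62) + 24*l^2 + 76*l + 56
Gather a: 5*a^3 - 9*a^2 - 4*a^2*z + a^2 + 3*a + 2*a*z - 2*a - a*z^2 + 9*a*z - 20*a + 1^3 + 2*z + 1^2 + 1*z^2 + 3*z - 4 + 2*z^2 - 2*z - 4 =5*a^3 + a^2*(-4*z - 8) + a*(-z^2 + 11*z - 19) + 3*z^2 + 3*z - 6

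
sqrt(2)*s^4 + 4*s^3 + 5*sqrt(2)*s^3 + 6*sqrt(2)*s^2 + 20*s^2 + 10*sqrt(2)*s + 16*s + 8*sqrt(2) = (s + 4)*(s + sqrt(2))^2*(sqrt(2)*s + sqrt(2))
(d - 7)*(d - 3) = d^2 - 10*d + 21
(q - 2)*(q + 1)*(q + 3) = q^3 + 2*q^2 - 5*q - 6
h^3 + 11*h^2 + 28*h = h*(h + 4)*(h + 7)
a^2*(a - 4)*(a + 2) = a^4 - 2*a^3 - 8*a^2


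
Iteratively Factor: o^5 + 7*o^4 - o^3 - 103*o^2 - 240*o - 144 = (o + 3)*(o^4 + 4*o^3 - 13*o^2 - 64*o - 48) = (o + 1)*(o + 3)*(o^3 + 3*o^2 - 16*o - 48) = (o + 1)*(o + 3)*(o + 4)*(o^2 - o - 12) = (o - 4)*(o + 1)*(o + 3)*(o + 4)*(o + 3)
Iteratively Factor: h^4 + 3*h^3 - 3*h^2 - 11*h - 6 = (h - 2)*(h^3 + 5*h^2 + 7*h + 3) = (h - 2)*(h + 1)*(h^2 + 4*h + 3) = (h - 2)*(h + 1)*(h + 3)*(h + 1)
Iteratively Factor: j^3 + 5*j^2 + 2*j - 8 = (j - 1)*(j^2 + 6*j + 8) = (j - 1)*(j + 4)*(j + 2)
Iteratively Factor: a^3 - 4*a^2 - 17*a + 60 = (a - 3)*(a^2 - a - 20) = (a - 3)*(a + 4)*(a - 5)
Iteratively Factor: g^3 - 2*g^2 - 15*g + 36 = (g - 3)*(g^2 + g - 12) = (g - 3)^2*(g + 4)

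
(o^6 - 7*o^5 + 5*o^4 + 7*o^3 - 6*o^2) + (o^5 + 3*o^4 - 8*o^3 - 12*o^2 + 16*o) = o^6 - 6*o^5 + 8*o^4 - o^3 - 18*o^2 + 16*o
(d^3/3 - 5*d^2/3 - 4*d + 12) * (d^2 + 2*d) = d^5/3 - d^4 - 22*d^3/3 + 4*d^2 + 24*d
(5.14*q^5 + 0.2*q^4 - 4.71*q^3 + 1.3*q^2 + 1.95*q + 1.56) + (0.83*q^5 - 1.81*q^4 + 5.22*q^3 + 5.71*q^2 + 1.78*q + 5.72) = 5.97*q^5 - 1.61*q^4 + 0.51*q^3 + 7.01*q^2 + 3.73*q + 7.28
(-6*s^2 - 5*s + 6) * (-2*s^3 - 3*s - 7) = 12*s^5 + 10*s^4 + 6*s^3 + 57*s^2 + 17*s - 42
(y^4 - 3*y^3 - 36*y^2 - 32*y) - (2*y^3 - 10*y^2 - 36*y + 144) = y^4 - 5*y^3 - 26*y^2 + 4*y - 144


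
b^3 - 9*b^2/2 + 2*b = b*(b - 4)*(b - 1/2)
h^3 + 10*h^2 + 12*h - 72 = (h - 2)*(h + 6)^2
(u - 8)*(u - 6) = u^2 - 14*u + 48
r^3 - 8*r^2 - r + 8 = (r - 8)*(r - 1)*(r + 1)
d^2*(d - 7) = d^3 - 7*d^2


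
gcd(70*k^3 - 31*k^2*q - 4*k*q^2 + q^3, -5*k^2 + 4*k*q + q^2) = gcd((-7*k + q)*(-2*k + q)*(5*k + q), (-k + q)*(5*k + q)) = 5*k + q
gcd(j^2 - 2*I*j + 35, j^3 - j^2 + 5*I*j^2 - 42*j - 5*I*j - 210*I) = j + 5*I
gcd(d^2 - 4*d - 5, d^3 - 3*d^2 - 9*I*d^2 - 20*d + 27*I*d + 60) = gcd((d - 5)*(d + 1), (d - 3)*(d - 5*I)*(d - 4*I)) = 1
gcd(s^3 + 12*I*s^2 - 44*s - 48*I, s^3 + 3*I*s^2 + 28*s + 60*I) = s^2 + 8*I*s - 12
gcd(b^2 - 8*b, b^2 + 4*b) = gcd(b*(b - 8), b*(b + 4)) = b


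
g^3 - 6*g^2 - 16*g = g*(g - 8)*(g + 2)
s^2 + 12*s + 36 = (s + 6)^2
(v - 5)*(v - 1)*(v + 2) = v^3 - 4*v^2 - 7*v + 10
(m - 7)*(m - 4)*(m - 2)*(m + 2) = m^4 - 11*m^3 + 24*m^2 + 44*m - 112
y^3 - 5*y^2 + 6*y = y*(y - 3)*(y - 2)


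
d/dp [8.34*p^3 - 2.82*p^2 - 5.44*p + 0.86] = 25.02*p^2 - 5.64*p - 5.44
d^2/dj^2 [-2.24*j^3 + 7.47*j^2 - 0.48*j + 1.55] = 14.94 - 13.44*j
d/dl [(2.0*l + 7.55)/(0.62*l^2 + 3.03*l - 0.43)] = (1.24*l^2 + 6.06*l - (1.24*l + 3.03)*(2.0*l + 7.55) - 0.86)/(0.62*l^2 + 3.03*l - 0.43)^2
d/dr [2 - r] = -1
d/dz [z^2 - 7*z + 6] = 2*z - 7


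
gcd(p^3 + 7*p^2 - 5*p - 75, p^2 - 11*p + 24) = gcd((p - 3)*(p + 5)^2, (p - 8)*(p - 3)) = p - 3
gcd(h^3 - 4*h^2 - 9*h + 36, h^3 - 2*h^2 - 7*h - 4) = h - 4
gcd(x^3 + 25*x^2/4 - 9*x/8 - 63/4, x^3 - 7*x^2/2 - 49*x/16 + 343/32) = x + 7/4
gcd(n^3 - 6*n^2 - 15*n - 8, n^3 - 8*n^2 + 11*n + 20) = n + 1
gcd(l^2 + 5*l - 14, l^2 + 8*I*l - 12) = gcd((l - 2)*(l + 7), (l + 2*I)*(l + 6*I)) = 1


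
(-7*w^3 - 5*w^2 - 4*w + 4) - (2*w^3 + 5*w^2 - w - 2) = -9*w^3 - 10*w^2 - 3*w + 6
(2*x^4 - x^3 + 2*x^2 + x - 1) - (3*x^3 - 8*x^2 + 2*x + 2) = 2*x^4 - 4*x^3 + 10*x^2 - x - 3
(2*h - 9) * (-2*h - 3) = -4*h^2 + 12*h + 27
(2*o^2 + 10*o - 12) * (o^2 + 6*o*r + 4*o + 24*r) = 2*o^4 + 12*o^3*r + 18*o^3 + 108*o^2*r + 28*o^2 + 168*o*r - 48*o - 288*r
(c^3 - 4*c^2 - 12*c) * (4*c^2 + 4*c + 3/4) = 4*c^5 - 12*c^4 - 253*c^3/4 - 51*c^2 - 9*c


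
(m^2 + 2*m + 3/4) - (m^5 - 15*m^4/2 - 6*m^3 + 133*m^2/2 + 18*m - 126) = -m^5 + 15*m^4/2 + 6*m^3 - 131*m^2/2 - 16*m + 507/4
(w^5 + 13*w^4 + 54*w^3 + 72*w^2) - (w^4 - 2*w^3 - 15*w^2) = w^5 + 12*w^4 + 56*w^3 + 87*w^2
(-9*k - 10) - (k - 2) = -10*k - 8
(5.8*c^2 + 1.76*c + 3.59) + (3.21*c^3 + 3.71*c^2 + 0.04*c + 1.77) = 3.21*c^3 + 9.51*c^2 + 1.8*c + 5.36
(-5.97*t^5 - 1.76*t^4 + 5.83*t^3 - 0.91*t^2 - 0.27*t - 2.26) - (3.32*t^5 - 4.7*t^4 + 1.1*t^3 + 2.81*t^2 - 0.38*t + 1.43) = -9.29*t^5 + 2.94*t^4 + 4.73*t^3 - 3.72*t^2 + 0.11*t - 3.69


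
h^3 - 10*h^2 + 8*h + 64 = (h - 8)*(h - 4)*(h + 2)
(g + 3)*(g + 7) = g^2 + 10*g + 21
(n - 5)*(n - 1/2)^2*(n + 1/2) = n^4 - 11*n^3/2 + 9*n^2/4 + 11*n/8 - 5/8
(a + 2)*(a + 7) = a^2 + 9*a + 14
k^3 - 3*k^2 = k^2*(k - 3)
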